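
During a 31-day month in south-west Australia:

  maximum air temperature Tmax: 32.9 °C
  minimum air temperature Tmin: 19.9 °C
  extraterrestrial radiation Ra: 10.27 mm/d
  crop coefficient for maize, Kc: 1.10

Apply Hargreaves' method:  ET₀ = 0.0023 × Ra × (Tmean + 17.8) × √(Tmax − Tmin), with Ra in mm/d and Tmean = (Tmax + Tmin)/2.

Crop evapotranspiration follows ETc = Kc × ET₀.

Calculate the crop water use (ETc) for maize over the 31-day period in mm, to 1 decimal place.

128.4 mm

Tmean = (32.9 + 19.9)/2 = 26.40 °C
ET₀ = 0.0023 × 10.27 × (26.40 + 17.8) × √13.0 = 0.0023 × 10.27 × 44.20 × 3.6056 = 3.7644 mm/d
ETc = Kc × ET₀ = 1.10 × 3.7644 = 4.1408 mm/d
Over 31 days: 4.1408 × 31 = 128.365 mm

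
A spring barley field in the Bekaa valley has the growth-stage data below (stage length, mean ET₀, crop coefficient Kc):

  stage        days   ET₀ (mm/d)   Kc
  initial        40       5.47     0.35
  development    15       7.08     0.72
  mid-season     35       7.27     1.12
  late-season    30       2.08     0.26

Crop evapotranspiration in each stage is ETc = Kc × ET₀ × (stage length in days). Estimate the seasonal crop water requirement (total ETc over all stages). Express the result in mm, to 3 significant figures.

initial: 0.35 × 5.47 × 40 = 76.58 mm
development: 0.72 × 7.08 × 15 = 76.46 mm
mid-season: 1.12 × 7.27 × 35 = 284.98 mm
late-season: 0.26 × 2.08 × 30 = 16.22 mm
Seasonal total = 454.24 mm

454 mm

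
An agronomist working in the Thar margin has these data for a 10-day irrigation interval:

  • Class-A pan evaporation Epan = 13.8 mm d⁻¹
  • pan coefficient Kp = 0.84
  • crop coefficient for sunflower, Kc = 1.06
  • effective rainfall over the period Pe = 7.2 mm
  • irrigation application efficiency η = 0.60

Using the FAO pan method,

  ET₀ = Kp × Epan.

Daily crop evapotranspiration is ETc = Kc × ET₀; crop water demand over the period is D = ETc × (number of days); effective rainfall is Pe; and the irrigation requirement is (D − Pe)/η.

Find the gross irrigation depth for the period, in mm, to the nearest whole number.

ET₀ = 0.84 × 13.8 = 11.5920 mm/d
ETc = Kc × ET₀ = 1.06 × 11.5920 = 12.2875 mm/d
Crop demand D = ETc × 10 d = 12.2875 × 10 = 122.875 mm
D − Pe = 122.875 − 7.2 = 115.675 mm
Gross irrigation = 115.675 / 0.60 = 192.792 mm

193 mm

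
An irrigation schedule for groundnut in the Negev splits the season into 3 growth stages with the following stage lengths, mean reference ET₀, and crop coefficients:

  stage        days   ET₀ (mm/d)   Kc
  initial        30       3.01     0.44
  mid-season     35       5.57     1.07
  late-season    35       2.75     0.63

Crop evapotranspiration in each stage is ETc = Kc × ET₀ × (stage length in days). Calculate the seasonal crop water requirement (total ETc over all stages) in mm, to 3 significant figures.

initial: 0.44 × 3.01 × 30 = 39.73 mm
mid-season: 1.07 × 5.57 × 35 = 208.60 mm
late-season: 0.63 × 2.75 × 35 = 60.64 mm
Seasonal total = 308.97 mm

309 mm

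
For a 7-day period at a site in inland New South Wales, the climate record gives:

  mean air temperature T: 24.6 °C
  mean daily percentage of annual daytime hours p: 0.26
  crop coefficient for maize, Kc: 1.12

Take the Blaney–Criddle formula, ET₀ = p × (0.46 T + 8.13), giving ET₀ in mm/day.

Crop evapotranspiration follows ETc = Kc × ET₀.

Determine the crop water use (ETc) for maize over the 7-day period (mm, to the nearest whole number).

40 mm

ET₀ = 0.26 × (0.46 × 24.6 + 8.13) = 0.26 × 19.446 = 5.0560 mm/d
ETc = Kc × ET₀ = 1.12 × 5.0560 = 5.6627 mm/d
Over 7 days: 5.6627 × 7 = 39.639 mm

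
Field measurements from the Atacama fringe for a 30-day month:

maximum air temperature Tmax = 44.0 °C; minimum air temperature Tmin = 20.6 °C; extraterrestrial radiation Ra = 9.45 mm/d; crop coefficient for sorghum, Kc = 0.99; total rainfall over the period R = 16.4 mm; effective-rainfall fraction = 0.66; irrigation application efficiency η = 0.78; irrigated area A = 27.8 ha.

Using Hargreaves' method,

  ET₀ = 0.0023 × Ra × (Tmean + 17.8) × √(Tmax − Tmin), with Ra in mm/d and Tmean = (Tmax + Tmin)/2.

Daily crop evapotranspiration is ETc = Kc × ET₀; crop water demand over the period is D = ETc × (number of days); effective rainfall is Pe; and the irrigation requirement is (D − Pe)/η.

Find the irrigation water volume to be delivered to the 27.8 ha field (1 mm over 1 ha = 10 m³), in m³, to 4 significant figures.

51900 m³

Tmean = (44.0 + 20.6)/2 = 32.30 °C
ET₀ = 0.0023 × 9.45 × (32.30 + 17.8) × √23.4 = 0.0023 × 9.45 × 50.10 × 4.8374 = 5.2676 mm/d
ETc = Kc × ET₀ = 0.99 × 5.2676 = 5.2149 mm/d
Crop demand D = ETc × 30 d = 5.2149 × 30 = 156.447 mm
Pe = 0.66 × 16.4 = 10.824 mm
D − Pe = 156.447 − 10.824 = 145.623 mm
Gross irrigation = 145.623 / 0.78 = 186.696 mm
Volume = 186.696 mm × 27.8 ha × 10 = 51901.5 m³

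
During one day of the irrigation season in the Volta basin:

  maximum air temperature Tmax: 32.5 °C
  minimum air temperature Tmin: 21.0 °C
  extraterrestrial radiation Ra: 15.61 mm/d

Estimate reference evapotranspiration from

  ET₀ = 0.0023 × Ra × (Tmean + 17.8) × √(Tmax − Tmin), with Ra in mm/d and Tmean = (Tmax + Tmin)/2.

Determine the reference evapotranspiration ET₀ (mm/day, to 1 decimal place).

5.4 mm/day

Tmean = (32.5 + 21.0)/2 = 26.75 °C
ET₀ = 0.0023 × 15.61 × (26.75 + 17.8) × √11.5 = 0.0023 × 15.61 × 44.55 × 3.3912 = 5.4242 mm/d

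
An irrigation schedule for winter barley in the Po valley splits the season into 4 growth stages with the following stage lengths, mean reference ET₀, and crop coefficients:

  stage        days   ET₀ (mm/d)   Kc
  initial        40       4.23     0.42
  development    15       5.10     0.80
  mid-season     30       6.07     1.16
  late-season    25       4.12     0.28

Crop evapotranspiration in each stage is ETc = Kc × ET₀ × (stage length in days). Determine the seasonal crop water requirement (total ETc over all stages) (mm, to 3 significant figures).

initial: 0.42 × 4.23 × 40 = 71.06 mm
development: 0.80 × 5.10 × 15 = 61.20 mm
mid-season: 1.16 × 6.07 × 30 = 211.24 mm
late-season: 0.28 × 4.12 × 25 = 28.84 mm
Seasonal total = 372.34 mm

372 mm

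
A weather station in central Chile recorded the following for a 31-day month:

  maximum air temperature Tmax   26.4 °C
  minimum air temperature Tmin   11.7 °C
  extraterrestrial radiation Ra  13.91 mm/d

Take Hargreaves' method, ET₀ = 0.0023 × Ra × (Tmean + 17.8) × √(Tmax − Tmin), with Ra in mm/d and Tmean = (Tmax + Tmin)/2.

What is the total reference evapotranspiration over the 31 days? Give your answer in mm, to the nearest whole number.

140 mm

Tmean = (26.4 + 11.7)/2 = 19.05 °C
ET₀ = 0.0023 × 13.91 × (19.05 + 17.8) × √14.7 = 0.0023 × 13.91 × 36.85 × 3.8341 = 4.5202 mm/d
Over 31 days: 4.5202 × 31 = 140.126 mm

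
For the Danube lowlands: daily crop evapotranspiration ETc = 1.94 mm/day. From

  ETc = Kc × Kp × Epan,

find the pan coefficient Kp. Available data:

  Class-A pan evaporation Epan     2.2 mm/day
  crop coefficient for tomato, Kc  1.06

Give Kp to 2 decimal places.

0.83

ETc = Kc × Kp × Epan  ⇒  Kp = ETc / (Kc × Epan)
Kp = 1.94 / (1.06 × 2.2) = 1.94 / 2.332 = 0.8319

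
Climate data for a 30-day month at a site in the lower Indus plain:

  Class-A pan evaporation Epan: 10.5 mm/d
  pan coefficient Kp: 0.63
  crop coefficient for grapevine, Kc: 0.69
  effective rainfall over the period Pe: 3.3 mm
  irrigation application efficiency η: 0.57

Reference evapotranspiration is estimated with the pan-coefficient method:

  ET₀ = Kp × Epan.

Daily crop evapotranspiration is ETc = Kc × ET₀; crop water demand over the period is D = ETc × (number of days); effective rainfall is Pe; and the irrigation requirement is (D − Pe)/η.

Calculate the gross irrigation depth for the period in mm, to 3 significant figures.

234 mm

ET₀ = 0.63 × 10.5 = 6.6150 mm/d
ETc = Kc × ET₀ = 0.69 × 6.6150 = 4.5644 mm/d
Crop demand D = ETc × 30 d = 4.5644 × 30 = 136.932 mm
D − Pe = 136.932 − 3.3 = 133.632 mm
Gross irrigation = 133.632 / 0.57 = 234.442 mm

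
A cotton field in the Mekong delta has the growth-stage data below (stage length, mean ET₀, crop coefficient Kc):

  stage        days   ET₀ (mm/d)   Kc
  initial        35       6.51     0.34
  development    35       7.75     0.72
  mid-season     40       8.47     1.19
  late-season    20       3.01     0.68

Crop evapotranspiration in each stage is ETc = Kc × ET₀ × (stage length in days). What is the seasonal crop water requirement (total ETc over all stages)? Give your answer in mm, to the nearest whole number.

initial: 0.34 × 6.51 × 35 = 77.47 mm
development: 0.72 × 7.75 × 35 = 195.30 mm
mid-season: 1.19 × 8.47 × 40 = 403.17 mm
late-season: 0.68 × 3.01 × 20 = 40.94 mm
Seasonal total = 716.88 mm

717 mm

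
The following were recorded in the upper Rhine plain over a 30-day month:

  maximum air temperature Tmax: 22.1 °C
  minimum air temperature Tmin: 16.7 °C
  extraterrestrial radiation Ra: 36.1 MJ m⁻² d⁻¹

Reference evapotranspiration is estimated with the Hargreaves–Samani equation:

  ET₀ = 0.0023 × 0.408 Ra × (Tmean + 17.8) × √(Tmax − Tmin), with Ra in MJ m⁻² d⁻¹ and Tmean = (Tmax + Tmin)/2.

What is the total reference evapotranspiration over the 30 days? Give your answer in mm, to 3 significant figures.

87.9 mm

Tmean = (22.1 + 16.7)/2 = 19.40 °C
0.408 Ra = 0.408 × 36.1 = 14.7288 mm/d equivalent
ET₀ = 0.0023 × 14.7288 × (19.40 + 17.8) × √5.4 = 0.0023 × 14.7288 × 37.20 × 2.3238 = 2.9284 mm/d
Over 30 days: 2.9284 × 30 = 87.852 mm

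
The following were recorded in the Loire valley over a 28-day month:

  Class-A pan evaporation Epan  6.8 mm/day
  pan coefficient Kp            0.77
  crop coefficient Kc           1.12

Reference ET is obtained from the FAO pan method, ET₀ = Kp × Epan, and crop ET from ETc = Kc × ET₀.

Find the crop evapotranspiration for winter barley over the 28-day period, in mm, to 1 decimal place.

ET₀ = 0.77 × 6.8 = 5.2360 mm/d
ETc = Kc × ET₀ = 1.12 × 5.2360 = 5.8643 mm/d
Over 28 days: 5.8643 × 28 = 164.200 mm

164.2 mm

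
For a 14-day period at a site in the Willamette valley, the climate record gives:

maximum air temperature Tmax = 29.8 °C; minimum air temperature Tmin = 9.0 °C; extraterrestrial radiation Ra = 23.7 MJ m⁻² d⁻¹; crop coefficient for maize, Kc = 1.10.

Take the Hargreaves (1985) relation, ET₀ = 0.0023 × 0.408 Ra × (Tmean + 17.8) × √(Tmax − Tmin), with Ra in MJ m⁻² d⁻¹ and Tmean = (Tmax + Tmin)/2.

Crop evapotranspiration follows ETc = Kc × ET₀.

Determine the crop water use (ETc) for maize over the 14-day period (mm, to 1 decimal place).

58.1 mm

Tmean = (29.8 + 9.0)/2 = 19.40 °C
0.408 Ra = 0.408 × 23.7 = 9.6696 mm/d equivalent
ET₀ = 0.0023 × 9.6696 × (19.40 + 17.8) × √20.8 = 0.0023 × 9.6696 × 37.20 × 4.5607 = 3.7732 mm/d
ETc = Kc × ET₀ = 1.10 × 3.7732 = 4.1505 mm/d
Over 14 days: 4.1505 × 14 = 58.107 mm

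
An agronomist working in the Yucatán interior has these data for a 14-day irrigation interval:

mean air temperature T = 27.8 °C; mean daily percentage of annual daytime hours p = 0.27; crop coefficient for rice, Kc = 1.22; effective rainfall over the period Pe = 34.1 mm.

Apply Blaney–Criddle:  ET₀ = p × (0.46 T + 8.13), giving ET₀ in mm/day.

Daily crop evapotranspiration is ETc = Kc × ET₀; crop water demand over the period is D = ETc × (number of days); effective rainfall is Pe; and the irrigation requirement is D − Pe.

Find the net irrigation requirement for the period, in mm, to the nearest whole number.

ET₀ = 0.27 × (0.46 × 27.8 + 8.13) = 0.27 × 20.918 = 5.6479 mm/d
ETc = Kc × ET₀ = 1.22 × 5.6479 = 6.8904 mm/d
Crop demand D = ETc × 14 d = 6.8904 × 14 = 96.466 mm
D − Pe = 96.466 − 34.1 = 62.366 mm

62 mm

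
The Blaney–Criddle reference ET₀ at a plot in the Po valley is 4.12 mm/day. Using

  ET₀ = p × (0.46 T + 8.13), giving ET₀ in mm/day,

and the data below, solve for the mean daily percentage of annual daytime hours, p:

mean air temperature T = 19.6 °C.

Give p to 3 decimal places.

0.240

p = ET₀ / (0.46 T + 8.13) = 4.12 / (0.46 × 19.6 + 8.13) = 4.12 / 17.146 = 0.2403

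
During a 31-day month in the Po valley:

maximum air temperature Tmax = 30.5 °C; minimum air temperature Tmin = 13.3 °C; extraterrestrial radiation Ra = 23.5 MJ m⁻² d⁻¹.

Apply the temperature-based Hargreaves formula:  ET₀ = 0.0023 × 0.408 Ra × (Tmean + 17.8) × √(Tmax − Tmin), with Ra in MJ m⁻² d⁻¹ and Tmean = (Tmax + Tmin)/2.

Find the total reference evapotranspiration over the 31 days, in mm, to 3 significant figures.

Tmean = (30.5 + 13.3)/2 = 21.90 °C
0.408 Ra = 0.408 × 23.5 = 9.5880 mm/d equivalent
ET₀ = 0.0023 × 9.5880 × (21.90 + 17.8) × √17.2 = 0.0023 × 9.5880 × 39.70 × 4.1473 = 3.6309 mm/d
Over 31 days: 3.6309 × 31 = 112.558 mm

113 mm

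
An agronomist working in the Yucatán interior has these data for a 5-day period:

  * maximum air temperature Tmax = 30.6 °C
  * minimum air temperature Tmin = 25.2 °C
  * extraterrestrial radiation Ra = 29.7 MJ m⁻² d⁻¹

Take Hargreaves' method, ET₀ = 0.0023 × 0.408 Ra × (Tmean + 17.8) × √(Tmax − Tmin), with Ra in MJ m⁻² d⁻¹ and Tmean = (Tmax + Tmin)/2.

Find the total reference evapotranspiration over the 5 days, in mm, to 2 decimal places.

14.80 mm

Tmean = (30.6 + 25.2)/2 = 27.90 °C
0.408 Ra = 0.408 × 29.7 = 12.1176 mm/d equivalent
ET₀ = 0.0023 × 12.1176 × (27.90 + 17.8) × √5.4 = 0.0023 × 12.1176 × 45.70 × 2.3238 = 2.9598 mm/d
Over 5 days: 2.9598 × 5 = 14.799 mm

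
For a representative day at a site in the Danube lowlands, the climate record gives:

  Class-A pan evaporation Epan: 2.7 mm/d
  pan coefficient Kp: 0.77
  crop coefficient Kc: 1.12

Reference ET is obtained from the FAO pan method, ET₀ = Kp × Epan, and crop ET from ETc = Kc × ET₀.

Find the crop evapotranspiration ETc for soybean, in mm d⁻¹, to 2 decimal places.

2.33 mm d⁻¹

ET₀ = 0.77 × 2.7 = 2.0790 mm/d
ETc = Kc × ET₀ = 1.12 × 2.0790 = 2.3285 mm/d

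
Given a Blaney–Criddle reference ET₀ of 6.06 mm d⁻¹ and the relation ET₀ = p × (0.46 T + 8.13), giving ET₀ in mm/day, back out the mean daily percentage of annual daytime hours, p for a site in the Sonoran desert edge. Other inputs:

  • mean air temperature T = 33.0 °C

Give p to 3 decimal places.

p = ET₀ / (0.46 T + 8.13) = 6.06 / (0.46 × 33.0 + 8.13) = 6.06 / 23.310 = 0.2600

0.260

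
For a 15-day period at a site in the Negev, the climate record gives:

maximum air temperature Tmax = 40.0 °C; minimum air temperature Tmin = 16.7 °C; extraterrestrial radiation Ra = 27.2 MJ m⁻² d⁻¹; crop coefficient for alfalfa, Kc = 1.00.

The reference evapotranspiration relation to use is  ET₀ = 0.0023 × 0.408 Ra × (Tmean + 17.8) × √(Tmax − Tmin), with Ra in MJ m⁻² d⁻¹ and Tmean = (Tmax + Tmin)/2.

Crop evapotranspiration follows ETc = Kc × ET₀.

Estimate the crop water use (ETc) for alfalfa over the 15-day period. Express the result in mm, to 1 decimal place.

85.3 mm

Tmean = (40.0 + 16.7)/2 = 28.35 °C
0.408 Ra = 0.408 × 27.2 = 11.0976 mm/d equivalent
ET₀ = 0.0023 × 11.0976 × (28.35 + 17.8) × √23.3 = 0.0023 × 11.0976 × 46.15 × 4.8270 = 5.6860 mm/d
ETc = Kc × ET₀ = 1.00 × 5.6860 = 5.6860 mm/d
Over 15 days: 5.6860 × 15 = 85.290 mm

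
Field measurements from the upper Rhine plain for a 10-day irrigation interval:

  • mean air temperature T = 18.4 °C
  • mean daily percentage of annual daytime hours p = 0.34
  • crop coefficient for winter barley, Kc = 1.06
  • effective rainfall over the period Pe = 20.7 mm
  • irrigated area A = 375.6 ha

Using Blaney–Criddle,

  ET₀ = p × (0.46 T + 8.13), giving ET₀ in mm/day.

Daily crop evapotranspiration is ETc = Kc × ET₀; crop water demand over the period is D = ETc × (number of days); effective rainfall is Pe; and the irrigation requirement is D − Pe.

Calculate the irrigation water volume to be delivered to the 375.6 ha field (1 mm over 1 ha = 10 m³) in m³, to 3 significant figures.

147000 m³

ET₀ = 0.34 × (0.46 × 18.4 + 8.13) = 0.34 × 16.594 = 5.6420 mm/d
ETc = Kc × ET₀ = 1.06 × 5.6420 = 5.9805 mm/d
Crop demand D = ETc × 10 d = 5.9805 × 10 = 59.805 mm
D − Pe = 59.805 − 20.7 = 39.105 mm
Volume = 39.105 mm × 375.6 ha × 10 = 146878.4 m³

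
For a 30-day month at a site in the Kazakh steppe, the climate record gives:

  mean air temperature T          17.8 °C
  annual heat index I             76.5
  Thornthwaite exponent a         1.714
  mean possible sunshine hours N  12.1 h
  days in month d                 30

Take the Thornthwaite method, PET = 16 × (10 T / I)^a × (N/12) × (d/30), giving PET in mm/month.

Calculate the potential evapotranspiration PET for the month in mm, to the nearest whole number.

69 mm

10T/I = 10 × 17.8 / 76.5 = 2.3268
(10T/I)^a = 2.3268^1.714 = 4.2523
Uncorrected PET = 16 × 4.2523 = 68.037 mm
Correction = (N/12)(d/30) = (12.1/12)(30/30) = 1.0083
PET = 68.037 × 1.0083 = 68.602 mm/month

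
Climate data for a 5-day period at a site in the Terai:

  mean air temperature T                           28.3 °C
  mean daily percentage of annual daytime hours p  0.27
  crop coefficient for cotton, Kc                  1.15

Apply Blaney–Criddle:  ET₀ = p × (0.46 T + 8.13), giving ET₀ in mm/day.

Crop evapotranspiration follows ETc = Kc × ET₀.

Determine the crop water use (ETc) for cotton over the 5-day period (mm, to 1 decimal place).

ET₀ = 0.27 × (0.46 × 28.3 + 8.13) = 0.27 × 21.148 = 5.7100 mm/d
ETc = Kc × ET₀ = 1.15 × 5.7100 = 6.5665 mm/d
Over 5 days: 6.5665 × 5 = 32.833 mm

32.8 mm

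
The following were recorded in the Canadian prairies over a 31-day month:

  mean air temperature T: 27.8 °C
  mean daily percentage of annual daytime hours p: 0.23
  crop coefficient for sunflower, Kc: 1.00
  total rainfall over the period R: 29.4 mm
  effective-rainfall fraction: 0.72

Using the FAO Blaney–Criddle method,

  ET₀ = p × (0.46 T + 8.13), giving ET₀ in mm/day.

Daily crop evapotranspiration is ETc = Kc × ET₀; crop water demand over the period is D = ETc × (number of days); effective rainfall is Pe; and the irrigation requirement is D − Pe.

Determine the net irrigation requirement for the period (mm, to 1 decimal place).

ET₀ = 0.23 × (0.46 × 27.8 + 8.13) = 0.23 × 20.918 = 4.8111 mm/d
ETc = Kc × ET₀ = 1.00 × 4.8111 = 4.8111 mm/d
Crop demand D = ETc × 31 d = 4.8111 × 31 = 149.144 mm
Pe = 0.72 × 29.4 = 21.168 mm
D − Pe = 149.144 − 21.168 = 127.976 mm

128.0 mm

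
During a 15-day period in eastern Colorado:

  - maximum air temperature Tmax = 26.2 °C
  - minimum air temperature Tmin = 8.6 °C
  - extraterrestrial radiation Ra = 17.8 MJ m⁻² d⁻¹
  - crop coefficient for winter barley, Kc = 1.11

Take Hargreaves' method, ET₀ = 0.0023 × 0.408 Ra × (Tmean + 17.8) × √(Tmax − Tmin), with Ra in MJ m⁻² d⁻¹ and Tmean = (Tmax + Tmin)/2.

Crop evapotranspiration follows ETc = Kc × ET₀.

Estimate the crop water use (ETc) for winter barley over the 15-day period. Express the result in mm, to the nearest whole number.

41 mm

Tmean = (26.2 + 8.6)/2 = 17.40 °C
0.408 Ra = 0.408 × 17.8 = 7.2624 mm/d equivalent
ET₀ = 0.0023 × 7.2624 × (17.40 + 17.8) × √17.6 = 0.0023 × 7.2624 × 35.20 × 4.1952 = 2.4666 mm/d
ETc = Kc × ET₀ = 1.11 × 2.4666 = 2.7379 mm/d
Over 15 days: 2.7379 × 15 = 41.069 mm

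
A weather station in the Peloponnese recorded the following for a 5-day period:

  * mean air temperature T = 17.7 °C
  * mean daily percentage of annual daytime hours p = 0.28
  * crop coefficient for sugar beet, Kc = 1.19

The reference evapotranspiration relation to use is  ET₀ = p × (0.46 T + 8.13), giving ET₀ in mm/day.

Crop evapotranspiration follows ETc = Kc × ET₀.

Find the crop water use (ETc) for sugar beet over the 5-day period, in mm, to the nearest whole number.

ET₀ = 0.28 × (0.46 × 17.7 + 8.13) = 0.28 × 16.272 = 4.5562 mm/d
ETc = Kc × ET₀ = 1.19 × 4.5562 = 5.4219 mm/d
Over 5 days: 5.4219 × 5 = 27.110 mm

27 mm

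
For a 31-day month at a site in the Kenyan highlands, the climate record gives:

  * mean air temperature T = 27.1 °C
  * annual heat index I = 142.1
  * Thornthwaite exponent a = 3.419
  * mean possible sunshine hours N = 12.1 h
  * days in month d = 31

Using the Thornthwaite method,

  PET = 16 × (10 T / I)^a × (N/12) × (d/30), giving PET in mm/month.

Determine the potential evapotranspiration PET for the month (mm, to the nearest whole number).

10T/I = 10 × 27.1 / 142.1 = 1.9071
(10T/I)^a = 1.9071^3.419 = 9.0907
Uncorrected PET = 16 × 9.0907 = 145.451 mm
Correction = (N/12)(d/30) = (12.1/12)(31/30) = 1.0419
PET = 145.451 × 1.0419 = 151.545 mm/month

152 mm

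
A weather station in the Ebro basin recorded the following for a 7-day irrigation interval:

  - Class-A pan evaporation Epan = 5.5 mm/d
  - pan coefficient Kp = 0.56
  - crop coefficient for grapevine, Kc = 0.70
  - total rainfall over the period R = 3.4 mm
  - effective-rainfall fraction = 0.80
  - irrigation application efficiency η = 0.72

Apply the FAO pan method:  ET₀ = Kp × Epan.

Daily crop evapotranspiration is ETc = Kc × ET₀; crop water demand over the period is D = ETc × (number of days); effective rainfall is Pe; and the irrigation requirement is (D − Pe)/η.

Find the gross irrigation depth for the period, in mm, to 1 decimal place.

17.2 mm

ET₀ = 0.56 × 5.5 = 3.0800 mm/d
ETc = Kc × ET₀ = 0.70 × 3.0800 = 2.1560 mm/d
Crop demand D = ETc × 7 d = 2.1560 × 7 = 15.092 mm
Pe = 0.80 × 3.4 = 2.720 mm
D − Pe = 15.092 − 2.720 = 12.372 mm
Gross irrigation = 12.372 / 0.72 = 17.183 mm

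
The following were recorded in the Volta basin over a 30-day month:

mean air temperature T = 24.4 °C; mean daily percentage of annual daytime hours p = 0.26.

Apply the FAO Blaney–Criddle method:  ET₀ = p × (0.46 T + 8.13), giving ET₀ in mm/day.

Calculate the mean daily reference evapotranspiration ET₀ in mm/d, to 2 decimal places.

ET₀ = 0.26 × (0.46 × 24.4 + 8.13) = 0.26 × 19.354 = 5.0320 mm/d

5.03 mm/d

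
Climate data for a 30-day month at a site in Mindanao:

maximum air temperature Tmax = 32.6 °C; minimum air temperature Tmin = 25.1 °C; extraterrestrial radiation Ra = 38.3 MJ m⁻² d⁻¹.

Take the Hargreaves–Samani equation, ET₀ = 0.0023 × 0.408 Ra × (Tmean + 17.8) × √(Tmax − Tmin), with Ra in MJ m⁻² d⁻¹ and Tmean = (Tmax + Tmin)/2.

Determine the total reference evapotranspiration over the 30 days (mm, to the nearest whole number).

Tmean = (32.6 + 25.1)/2 = 28.85 °C
0.408 Ra = 0.408 × 38.3 = 15.6264 mm/d equivalent
ET₀ = 0.0023 × 15.6264 × (28.85 + 17.8) × √7.5 = 0.0023 × 15.6264 × 46.65 × 2.7386 = 4.5916 mm/d
Over 30 days: 4.5916 × 30 = 137.748 mm

138 mm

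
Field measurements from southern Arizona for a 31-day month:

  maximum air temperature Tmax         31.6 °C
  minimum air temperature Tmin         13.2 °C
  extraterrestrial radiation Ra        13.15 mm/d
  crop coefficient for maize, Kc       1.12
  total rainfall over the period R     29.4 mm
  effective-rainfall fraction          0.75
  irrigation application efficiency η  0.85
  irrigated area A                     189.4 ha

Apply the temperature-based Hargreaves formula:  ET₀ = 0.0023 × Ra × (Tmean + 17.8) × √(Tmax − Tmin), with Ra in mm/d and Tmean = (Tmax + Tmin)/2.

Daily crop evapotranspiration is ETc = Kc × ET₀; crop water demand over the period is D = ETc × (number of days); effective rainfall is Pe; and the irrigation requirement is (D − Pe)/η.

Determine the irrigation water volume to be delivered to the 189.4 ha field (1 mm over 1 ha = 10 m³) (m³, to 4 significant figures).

Tmean = (31.6 + 13.2)/2 = 22.40 °C
ET₀ = 0.0023 × 13.15 × (22.40 + 17.8) × √18.4 = 0.0023 × 13.15 × 40.20 × 4.2895 = 5.2154 mm/d
ETc = Kc × ET₀ = 1.12 × 5.2154 = 5.8412 mm/d
Crop demand D = ETc × 31 d = 5.8412 × 31 = 181.077 mm
Pe = 0.75 × 29.4 = 22.050 mm
D − Pe = 181.077 − 22.050 = 159.027 mm
Gross irrigation = 159.027 / 0.85 = 187.091 mm
Volume = 187.091 mm × 189.4 ha × 10 = 354350.4 m³

354400 m³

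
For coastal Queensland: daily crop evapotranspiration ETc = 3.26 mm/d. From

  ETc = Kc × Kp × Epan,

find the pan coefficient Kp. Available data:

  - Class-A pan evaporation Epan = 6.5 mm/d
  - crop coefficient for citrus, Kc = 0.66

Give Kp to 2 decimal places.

0.76

ETc = Kc × Kp × Epan  ⇒  Kp = ETc / (Kc × Epan)
Kp = 3.26 / (0.66 × 6.5) = 3.26 / 4.290 = 0.7599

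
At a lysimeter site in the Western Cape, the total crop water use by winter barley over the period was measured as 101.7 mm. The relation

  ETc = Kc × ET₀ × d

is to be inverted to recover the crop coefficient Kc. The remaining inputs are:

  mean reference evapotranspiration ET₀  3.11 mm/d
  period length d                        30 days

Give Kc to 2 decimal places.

1.09

ETc = Kc × ET₀ × d  ⇒  Kc = ETc / (ET₀ × d)
Kc = 101.7 / (3.11 × 30) = 101.7 / 93.30 = 1.0900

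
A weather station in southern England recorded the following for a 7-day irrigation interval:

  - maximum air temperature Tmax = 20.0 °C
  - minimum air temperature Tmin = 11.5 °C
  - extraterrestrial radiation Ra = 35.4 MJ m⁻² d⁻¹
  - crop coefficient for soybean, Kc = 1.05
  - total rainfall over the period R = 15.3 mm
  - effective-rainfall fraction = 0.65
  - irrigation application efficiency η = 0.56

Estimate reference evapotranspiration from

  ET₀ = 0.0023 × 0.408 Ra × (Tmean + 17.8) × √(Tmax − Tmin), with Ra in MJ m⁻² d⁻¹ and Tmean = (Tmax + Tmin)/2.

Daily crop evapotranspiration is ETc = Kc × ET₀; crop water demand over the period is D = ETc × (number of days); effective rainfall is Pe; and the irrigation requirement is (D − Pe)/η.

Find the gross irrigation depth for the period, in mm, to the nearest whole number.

Tmean = (20.0 + 11.5)/2 = 15.75 °C
0.408 Ra = 0.408 × 35.4 = 14.4432 mm/d equivalent
ET₀ = 0.0023 × 14.4432 × (15.75 + 17.8) × √8.5 = 0.0023 × 14.4432 × 33.55 × 2.9155 = 3.2494 mm/d
ETc = Kc × ET₀ = 1.05 × 3.2494 = 3.4119 mm/d
Crop demand D = ETc × 7 d = 3.4119 × 7 = 23.883 mm
Pe = 0.65 × 15.3 = 9.945 mm
D − Pe = 23.883 − 9.945 = 13.938 mm
Gross irrigation = 13.938 / 0.56 = 24.889 mm

25 mm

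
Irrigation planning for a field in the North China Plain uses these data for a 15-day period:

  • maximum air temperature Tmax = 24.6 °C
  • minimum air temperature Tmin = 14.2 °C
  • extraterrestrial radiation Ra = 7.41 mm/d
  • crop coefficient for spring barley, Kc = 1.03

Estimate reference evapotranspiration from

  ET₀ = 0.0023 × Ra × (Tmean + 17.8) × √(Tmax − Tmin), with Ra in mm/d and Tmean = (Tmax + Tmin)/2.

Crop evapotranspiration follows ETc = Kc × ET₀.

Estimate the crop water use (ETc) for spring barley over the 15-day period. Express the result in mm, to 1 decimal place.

Tmean = (24.6 + 14.2)/2 = 19.40 °C
ET₀ = 0.0023 × 7.41 × (19.40 + 17.8) × √10.4 = 0.0023 × 7.41 × 37.20 × 3.2249 = 2.0446 mm/d
ETc = Kc × ET₀ = 1.03 × 2.0446 = 2.1059 mm/d
Over 15 days: 2.1059 × 15 = 31.589 mm

31.6 mm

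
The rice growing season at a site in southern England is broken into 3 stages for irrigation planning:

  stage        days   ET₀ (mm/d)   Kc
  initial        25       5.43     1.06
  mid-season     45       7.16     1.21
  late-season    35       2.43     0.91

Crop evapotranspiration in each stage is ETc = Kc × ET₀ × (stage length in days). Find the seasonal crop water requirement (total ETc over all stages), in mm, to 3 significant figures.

611 mm

initial: 1.06 × 5.43 × 25 = 143.90 mm
mid-season: 1.21 × 7.16 × 45 = 389.86 mm
late-season: 0.91 × 2.43 × 35 = 77.40 mm
Seasonal total = 611.16 mm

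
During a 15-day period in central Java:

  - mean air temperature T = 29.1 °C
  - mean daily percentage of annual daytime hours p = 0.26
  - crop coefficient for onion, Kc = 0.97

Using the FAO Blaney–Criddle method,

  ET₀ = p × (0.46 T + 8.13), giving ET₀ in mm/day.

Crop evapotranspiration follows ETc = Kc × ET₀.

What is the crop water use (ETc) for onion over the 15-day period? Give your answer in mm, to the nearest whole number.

ET₀ = 0.26 × (0.46 × 29.1 + 8.13) = 0.26 × 21.516 = 5.5942 mm/d
ETc = Kc × ET₀ = 0.97 × 5.5942 = 5.4264 mm/d
Over 15 days: 5.4264 × 15 = 81.396 mm

81 mm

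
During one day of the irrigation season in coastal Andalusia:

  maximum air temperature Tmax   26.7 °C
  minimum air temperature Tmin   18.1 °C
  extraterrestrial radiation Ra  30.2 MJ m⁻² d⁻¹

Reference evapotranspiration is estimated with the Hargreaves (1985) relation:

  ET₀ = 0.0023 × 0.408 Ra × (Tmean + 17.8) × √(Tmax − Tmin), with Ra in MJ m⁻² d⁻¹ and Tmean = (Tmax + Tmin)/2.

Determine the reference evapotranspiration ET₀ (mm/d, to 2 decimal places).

Tmean = (26.7 + 18.1)/2 = 22.40 °C
0.408 Ra = 0.408 × 30.2 = 12.3216 mm/d equivalent
ET₀ = 0.0023 × 12.3216 × (22.40 + 17.8) × √8.6 = 0.0023 × 12.3216 × 40.20 × 2.9326 = 3.3410 mm/d

3.34 mm/d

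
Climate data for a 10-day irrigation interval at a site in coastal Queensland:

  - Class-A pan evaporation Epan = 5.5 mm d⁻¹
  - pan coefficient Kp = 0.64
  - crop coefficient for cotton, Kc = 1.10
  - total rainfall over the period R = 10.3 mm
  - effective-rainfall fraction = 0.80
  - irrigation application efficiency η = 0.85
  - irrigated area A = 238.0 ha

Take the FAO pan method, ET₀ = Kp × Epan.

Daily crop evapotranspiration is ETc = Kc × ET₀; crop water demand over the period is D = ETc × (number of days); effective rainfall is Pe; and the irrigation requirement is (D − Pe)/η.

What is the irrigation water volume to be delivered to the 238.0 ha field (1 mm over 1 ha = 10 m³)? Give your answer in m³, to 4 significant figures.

ET₀ = 0.64 × 5.5 = 3.5200 mm/d
ETc = Kc × ET₀ = 1.10 × 3.5200 = 3.8720 mm/d
Crop demand D = ETc × 10 d = 3.8720 × 10 = 38.720 mm
Pe = 0.80 × 10.3 = 8.240 mm
D − Pe = 38.720 − 8.240 = 30.480 mm
Gross irrigation = 30.480 / 0.85 = 35.859 mm
Volume = 35.859 mm × 238.0 ha × 10 = 85344.4 m³

85340 m³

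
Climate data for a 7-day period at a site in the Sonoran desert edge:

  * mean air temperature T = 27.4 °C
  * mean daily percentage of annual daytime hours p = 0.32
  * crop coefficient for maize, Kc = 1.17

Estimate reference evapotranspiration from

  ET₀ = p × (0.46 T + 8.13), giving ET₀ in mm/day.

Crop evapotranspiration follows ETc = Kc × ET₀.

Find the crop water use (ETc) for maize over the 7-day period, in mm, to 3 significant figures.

54.3 mm

ET₀ = 0.32 × (0.46 × 27.4 + 8.13) = 0.32 × 20.734 = 6.6349 mm/d
ETc = Kc × ET₀ = 1.17 × 6.6349 = 7.7628 mm/d
Over 7 days: 7.7628 × 7 = 54.340 mm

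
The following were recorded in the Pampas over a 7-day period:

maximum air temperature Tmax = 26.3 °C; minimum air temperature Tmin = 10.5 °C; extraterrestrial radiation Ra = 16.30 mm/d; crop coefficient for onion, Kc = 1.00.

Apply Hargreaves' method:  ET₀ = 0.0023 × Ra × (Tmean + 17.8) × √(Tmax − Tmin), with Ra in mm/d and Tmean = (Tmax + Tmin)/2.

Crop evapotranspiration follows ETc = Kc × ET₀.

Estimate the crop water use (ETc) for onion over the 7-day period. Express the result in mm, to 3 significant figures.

Tmean = (26.3 + 10.5)/2 = 18.40 °C
ET₀ = 0.0023 × 16.30 × (18.40 + 17.8) × √15.8 = 0.0023 × 16.30 × 36.20 × 3.9749 = 5.3945 mm/d
ETc = Kc × ET₀ = 1.00 × 5.3945 = 5.3945 mm/d
Over 7 days: 5.3945 × 7 = 37.762 mm

37.8 mm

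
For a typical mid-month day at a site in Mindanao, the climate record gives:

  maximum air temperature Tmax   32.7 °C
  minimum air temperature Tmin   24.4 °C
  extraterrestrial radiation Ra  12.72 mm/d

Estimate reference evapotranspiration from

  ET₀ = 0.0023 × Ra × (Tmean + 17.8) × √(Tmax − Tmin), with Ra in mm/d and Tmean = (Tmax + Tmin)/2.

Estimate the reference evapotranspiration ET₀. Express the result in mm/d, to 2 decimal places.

3.91 mm/d

Tmean = (32.7 + 24.4)/2 = 28.55 °C
ET₀ = 0.0023 × 12.72 × (28.55 + 17.8) × √8.3 = 0.0023 × 12.72 × 46.35 × 2.8810 = 3.9067 mm/d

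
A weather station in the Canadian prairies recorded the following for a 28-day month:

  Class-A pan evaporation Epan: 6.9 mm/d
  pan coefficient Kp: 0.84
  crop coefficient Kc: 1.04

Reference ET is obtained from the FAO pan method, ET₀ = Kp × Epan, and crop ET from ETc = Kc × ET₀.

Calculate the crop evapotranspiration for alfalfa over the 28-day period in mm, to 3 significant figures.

169 mm

ET₀ = 0.84 × 6.9 = 5.7960 mm/d
ETc = Kc × ET₀ = 1.04 × 5.7960 = 6.0278 mm/d
Over 28 days: 6.0278 × 28 = 168.778 mm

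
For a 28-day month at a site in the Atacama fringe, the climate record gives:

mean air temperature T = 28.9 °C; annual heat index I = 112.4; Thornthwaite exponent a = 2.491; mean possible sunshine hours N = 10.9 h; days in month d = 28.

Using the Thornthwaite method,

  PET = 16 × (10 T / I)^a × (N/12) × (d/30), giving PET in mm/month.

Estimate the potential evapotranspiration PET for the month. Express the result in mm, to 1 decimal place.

10T/I = 10 × 28.9 / 112.4 = 2.5712
(10T/I)^a = 2.5712^2.491 = 10.5111
Uncorrected PET = 16 × 10.5111 = 168.178 mm
Correction = (N/12)(d/30) = (10.9/12)(28/30) = 0.8478
PET = 168.178 × 0.8478 = 142.581 mm/month

142.6 mm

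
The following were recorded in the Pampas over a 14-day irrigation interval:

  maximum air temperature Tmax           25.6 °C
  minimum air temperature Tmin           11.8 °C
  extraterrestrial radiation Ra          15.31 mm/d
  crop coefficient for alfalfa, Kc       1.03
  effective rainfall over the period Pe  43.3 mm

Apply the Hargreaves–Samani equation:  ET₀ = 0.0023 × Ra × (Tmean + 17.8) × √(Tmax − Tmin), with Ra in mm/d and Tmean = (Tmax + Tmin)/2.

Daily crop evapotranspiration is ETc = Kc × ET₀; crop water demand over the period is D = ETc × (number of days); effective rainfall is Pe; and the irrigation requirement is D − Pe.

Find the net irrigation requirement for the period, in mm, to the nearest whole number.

Tmean = (25.6 + 11.8)/2 = 18.70 °C
ET₀ = 0.0023 × 15.31 × (18.70 + 17.8) × √13.8 = 0.0023 × 15.31 × 36.50 × 3.7148 = 4.7745 mm/d
ETc = Kc × ET₀ = 1.03 × 4.7745 = 4.9177 mm/d
Crop demand D = ETc × 14 d = 4.9177 × 14 = 68.848 mm
D − Pe = 68.848 − 43.3 = 25.548 mm

26 mm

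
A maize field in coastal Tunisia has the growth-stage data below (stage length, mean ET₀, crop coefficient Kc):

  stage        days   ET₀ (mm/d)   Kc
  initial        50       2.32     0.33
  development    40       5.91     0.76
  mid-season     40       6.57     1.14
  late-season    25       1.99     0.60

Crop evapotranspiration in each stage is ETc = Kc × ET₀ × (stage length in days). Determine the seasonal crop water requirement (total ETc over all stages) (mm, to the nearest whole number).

initial: 0.33 × 2.32 × 50 = 38.28 mm
development: 0.76 × 5.91 × 40 = 179.66 mm
mid-season: 1.14 × 6.57 × 40 = 299.59 mm
late-season: 0.60 × 1.99 × 25 = 29.85 mm
Seasonal total = 547.38 mm

547 mm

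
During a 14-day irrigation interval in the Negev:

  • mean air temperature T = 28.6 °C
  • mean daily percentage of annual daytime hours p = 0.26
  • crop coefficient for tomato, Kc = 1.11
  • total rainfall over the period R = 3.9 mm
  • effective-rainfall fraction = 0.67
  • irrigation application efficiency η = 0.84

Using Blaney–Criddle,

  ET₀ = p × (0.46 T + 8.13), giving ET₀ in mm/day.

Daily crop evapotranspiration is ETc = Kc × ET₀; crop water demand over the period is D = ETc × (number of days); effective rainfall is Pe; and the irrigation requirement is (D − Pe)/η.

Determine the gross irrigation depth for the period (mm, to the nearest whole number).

99 mm

ET₀ = 0.26 × (0.46 × 28.6 + 8.13) = 0.26 × 21.286 = 5.5344 mm/d
ETc = Kc × ET₀ = 1.11 × 5.5344 = 6.1432 mm/d
Crop demand D = ETc × 14 d = 6.1432 × 14 = 86.005 mm
Pe = 0.67 × 3.9 = 2.613 mm
D − Pe = 86.005 − 2.613 = 83.392 mm
Gross irrigation = 83.392 / 0.84 = 99.276 mm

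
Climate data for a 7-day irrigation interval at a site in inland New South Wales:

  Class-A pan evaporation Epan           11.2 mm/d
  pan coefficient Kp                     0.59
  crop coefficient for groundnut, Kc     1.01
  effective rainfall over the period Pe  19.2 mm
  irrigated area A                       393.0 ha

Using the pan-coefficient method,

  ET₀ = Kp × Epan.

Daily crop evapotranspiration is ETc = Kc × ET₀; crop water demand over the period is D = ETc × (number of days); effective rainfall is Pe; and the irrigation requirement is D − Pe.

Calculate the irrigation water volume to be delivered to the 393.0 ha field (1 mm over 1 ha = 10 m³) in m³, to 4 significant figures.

ET₀ = 0.59 × 11.2 = 6.6080 mm/d
ETc = Kc × ET₀ = 1.01 × 6.6080 = 6.6741 mm/d
Crop demand D = ETc × 7 d = 6.6741 × 7 = 46.719 mm
D − Pe = 46.719 − 19.2 = 27.519 mm
Volume = 27.519 mm × 393.0 ha × 10 = 108149.7 m³

108100 m³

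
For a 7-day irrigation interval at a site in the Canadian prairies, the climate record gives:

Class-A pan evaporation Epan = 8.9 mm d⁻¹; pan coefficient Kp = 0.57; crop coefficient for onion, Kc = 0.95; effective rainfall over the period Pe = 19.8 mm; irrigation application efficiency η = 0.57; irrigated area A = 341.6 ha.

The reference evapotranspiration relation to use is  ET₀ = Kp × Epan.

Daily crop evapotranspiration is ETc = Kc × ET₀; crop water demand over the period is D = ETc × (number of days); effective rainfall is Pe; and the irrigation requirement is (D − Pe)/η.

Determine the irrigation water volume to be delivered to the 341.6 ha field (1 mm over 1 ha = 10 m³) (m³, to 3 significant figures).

83500 m³

ET₀ = 0.57 × 8.9 = 5.0730 mm/d
ETc = Kc × ET₀ = 0.95 × 5.0730 = 4.8194 mm/d
Crop demand D = ETc × 7 d = 4.8194 × 7 = 33.736 mm
D − Pe = 33.736 − 19.8 = 13.936 mm
Gross irrigation = 13.936 / 0.57 = 24.449 mm
Volume = 24.449 mm × 341.6 ha × 10 = 83517.8 m³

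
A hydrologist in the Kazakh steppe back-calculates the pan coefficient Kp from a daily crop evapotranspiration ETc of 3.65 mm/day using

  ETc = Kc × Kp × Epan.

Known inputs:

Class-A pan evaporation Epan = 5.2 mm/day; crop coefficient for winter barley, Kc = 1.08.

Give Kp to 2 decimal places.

0.65

ETc = Kc × Kp × Epan  ⇒  Kp = ETc / (Kc × Epan)
Kp = 3.65 / (1.08 × 5.2) = 3.65 / 5.616 = 0.6499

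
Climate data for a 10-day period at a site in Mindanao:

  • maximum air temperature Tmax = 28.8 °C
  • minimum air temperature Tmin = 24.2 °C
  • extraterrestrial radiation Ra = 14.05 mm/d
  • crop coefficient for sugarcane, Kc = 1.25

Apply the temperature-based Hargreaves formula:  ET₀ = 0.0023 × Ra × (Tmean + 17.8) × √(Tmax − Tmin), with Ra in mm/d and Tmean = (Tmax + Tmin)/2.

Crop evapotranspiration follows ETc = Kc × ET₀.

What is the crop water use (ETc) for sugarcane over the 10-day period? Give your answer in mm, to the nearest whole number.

38 mm

Tmean = (28.8 + 24.2)/2 = 26.50 °C
ET₀ = 0.0023 × 14.05 × (26.50 + 17.8) × √4.6 = 0.0023 × 14.05 × 44.30 × 2.1448 = 3.0704 mm/d
ETc = Kc × ET₀ = 1.25 × 3.0704 = 3.8380 mm/d
Over 10 days: 3.8380 × 10 = 38.380 mm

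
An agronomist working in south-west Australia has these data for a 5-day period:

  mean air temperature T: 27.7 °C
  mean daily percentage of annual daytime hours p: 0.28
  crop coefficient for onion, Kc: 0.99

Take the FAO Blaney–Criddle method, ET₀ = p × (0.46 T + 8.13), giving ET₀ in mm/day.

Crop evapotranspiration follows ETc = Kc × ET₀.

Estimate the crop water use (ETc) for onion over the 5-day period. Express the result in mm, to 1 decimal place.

ET₀ = 0.28 × (0.46 × 27.7 + 8.13) = 0.28 × 20.872 = 5.8442 mm/d
ETc = Kc × ET₀ = 0.99 × 5.8442 = 5.7858 mm/d
Over 5 days: 5.7858 × 5 = 28.929 mm

28.9 mm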